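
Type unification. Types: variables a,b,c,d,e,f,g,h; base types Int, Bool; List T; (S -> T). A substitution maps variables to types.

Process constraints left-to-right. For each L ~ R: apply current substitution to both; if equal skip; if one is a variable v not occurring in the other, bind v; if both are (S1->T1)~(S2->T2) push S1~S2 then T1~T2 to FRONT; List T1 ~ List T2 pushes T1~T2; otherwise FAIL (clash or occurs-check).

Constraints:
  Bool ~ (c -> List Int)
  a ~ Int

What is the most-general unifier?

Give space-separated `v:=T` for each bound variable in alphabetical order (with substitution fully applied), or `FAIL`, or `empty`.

step 1: unify Bool ~ (c -> List Int)  [subst: {-} | 1 pending]
  clash: Bool vs (c -> List Int)

Answer: FAIL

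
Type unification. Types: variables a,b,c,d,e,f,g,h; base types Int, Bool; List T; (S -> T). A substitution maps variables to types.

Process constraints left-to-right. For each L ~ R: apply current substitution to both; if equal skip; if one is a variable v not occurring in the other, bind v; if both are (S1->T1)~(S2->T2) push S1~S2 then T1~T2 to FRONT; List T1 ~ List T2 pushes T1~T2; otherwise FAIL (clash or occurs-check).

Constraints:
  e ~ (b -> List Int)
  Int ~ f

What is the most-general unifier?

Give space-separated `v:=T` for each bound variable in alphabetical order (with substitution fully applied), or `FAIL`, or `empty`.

step 1: unify e ~ (b -> List Int)  [subst: {-} | 1 pending]
  bind e := (b -> List Int)
step 2: unify Int ~ f  [subst: {e:=(b -> List Int)} | 0 pending]
  bind f := Int

Answer: e:=(b -> List Int) f:=Int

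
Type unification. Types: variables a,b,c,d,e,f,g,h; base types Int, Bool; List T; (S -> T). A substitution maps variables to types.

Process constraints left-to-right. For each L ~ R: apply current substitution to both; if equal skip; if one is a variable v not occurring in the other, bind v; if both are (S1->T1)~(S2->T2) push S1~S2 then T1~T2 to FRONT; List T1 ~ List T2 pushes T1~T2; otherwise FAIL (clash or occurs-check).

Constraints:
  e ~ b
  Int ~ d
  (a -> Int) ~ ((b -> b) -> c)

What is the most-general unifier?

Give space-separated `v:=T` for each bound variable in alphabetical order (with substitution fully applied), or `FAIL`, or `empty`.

step 1: unify e ~ b  [subst: {-} | 2 pending]
  bind e := b
step 2: unify Int ~ d  [subst: {e:=b} | 1 pending]
  bind d := Int
step 3: unify (a -> Int) ~ ((b -> b) -> c)  [subst: {e:=b, d:=Int} | 0 pending]
  -> decompose arrow: push a~(b -> b), Int~c
step 4: unify a ~ (b -> b)  [subst: {e:=b, d:=Int} | 1 pending]
  bind a := (b -> b)
step 5: unify Int ~ c  [subst: {e:=b, d:=Int, a:=(b -> b)} | 0 pending]
  bind c := Int

Answer: a:=(b -> b) c:=Int d:=Int e:=b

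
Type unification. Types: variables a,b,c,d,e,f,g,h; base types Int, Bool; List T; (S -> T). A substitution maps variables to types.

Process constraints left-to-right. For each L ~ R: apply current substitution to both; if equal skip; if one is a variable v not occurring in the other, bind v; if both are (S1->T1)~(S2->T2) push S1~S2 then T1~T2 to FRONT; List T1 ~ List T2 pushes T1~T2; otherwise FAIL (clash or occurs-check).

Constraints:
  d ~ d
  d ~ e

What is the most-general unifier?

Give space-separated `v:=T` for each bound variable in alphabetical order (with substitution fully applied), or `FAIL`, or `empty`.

Answer: d:=e

Derivation:
step 1: unify d ~ d  [subst: {-} | 1 pending]
  -> identical, skip
step 2: unify d ~ e  [subst: {-} | 0 pending]
  bind d := e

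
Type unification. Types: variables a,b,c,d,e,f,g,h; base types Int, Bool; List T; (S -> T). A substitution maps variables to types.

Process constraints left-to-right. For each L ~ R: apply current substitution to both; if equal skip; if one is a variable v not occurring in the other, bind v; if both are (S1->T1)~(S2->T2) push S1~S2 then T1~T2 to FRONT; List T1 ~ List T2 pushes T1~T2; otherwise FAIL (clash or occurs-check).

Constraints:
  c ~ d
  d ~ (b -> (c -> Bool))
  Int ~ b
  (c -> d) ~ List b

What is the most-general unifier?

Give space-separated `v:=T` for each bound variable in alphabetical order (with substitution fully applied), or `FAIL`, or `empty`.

Answer: FAIL

Derivation:
step 1: unify c ~ d  [subst: {-} | 3 pending]
  bind c := d
step 2: unify d ~ (b -> (d -> Bool))  [subst: {c:=d} | 2 pending]
  occurs-check fail: d in (b -> (d -> Bool))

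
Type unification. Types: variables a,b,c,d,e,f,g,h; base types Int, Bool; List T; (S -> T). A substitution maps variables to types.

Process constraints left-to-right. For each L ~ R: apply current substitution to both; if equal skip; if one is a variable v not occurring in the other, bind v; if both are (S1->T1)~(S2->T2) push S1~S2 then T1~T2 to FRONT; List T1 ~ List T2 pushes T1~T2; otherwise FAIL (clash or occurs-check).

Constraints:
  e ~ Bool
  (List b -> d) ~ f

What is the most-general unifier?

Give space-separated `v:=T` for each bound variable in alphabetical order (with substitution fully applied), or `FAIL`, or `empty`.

step 1: unify e ~ Bool  [subst: {-} | 1 pending]
  bind e := Bool
step 2: unify (List b -> d) ~ f  [subst: {e:=Bool} | 0 pending]
  bind f := (List b -> d)

Answer: e:=Bool f:=(List b -> d)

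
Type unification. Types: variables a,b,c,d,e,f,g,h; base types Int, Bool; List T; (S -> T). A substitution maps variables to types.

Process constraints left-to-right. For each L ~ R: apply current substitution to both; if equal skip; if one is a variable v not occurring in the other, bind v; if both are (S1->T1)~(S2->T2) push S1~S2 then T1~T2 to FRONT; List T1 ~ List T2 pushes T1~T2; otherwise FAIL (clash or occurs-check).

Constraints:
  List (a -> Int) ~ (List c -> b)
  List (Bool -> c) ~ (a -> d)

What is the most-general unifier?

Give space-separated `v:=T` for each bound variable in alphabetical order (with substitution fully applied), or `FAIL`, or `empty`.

step 1: unify List (a -> Int) ~ (List c -> b)  [subst: {-} | 1 pending]
  clash: List (a -> Int) vs (List c -> b)

Answer: FAIL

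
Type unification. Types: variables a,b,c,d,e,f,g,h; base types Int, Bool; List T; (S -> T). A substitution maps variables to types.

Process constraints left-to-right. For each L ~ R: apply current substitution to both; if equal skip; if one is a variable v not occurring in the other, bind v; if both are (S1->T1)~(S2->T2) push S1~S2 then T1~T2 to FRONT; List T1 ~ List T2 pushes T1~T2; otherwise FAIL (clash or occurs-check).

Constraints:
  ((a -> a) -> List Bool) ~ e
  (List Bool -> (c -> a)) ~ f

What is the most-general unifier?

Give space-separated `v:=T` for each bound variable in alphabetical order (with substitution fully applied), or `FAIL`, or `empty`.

step 1: unify ((a -> a) -> List Bool) ~ e  [subst: {-} | 1 pending]
  bind e := ((a -> a) -> List Bool)
step 2: unify (List Bool -> (c -> a)) ~ f  [subst: {e:=((a -> a) -> List Bool)} | 0 pending]
  bind f := (List Bool -> (c -> a))

Answer: e:=((a -> a) -> List Bool) f:=(List Bool -> (c -> a))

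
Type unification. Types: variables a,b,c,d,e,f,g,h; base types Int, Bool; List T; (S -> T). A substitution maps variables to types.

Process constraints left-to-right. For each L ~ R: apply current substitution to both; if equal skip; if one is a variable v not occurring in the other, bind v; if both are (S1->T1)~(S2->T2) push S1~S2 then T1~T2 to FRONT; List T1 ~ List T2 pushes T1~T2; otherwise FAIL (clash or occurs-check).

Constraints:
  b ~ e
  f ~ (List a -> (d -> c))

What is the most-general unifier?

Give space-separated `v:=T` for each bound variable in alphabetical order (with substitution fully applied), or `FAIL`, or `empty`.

Answer: b:=e f:=(List a -> (d -> c))

Derivation:
step 1: unify b ~ e  [subst: {-} | 1 pending]
  bind b := e
step 2: unify f ~ (List a -> (d -> c))  [subst: {b:=e} | 0 pending]
  bind f := (List a -> (d -> c))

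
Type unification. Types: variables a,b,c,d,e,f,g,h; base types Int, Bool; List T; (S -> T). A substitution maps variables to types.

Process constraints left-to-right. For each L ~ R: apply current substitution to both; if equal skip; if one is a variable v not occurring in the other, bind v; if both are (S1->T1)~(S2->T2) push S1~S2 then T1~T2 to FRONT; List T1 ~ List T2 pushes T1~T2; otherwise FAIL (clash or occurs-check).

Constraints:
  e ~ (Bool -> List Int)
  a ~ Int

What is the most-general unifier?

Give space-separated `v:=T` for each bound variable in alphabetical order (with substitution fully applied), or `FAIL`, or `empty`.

step 1: unify e ~ (Bool -> List Int)  [subst: {-} | 1 pending]
  bind e := (Bool -> List Int)
step 2: unify a ~ Int  [subst: {e:=(Bool -> List Int)} | 0 pending]
  bind a := Int

Answer: a:=Int e:=(Bool -> List Int)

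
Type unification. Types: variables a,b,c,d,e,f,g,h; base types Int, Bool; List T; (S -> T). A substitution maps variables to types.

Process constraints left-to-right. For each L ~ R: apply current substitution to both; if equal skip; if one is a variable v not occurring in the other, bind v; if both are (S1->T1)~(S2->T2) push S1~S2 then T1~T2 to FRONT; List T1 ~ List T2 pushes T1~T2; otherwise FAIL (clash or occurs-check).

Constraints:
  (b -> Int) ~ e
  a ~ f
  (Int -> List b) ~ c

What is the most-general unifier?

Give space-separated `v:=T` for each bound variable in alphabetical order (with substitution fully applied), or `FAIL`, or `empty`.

Answer: a:=f c:=(Int -> List b) e:=(b -> Int)

Derivation:
step 1: unify (b -> Int) ~ e  [subst: {-} | 2 pending]
  bind e := (b -> Int)
step 2: unify a ~ f  [subst: {e:=(b -> Int)} | 1 pending]
  bind a := f
step 3: unify (Int -> List b) ~ c  [subst: {e:=(b -> Int), a:=f} | 0 pending]
  bind c := (Int -> List b)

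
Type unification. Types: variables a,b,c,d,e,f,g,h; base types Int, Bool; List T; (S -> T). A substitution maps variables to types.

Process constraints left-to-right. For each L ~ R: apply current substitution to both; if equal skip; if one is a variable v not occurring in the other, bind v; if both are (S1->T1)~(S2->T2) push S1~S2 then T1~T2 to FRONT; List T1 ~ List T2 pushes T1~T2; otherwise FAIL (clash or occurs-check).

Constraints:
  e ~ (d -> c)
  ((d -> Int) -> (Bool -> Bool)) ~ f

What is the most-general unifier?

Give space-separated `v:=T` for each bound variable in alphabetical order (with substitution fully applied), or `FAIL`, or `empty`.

Answer: e:=(d -> c) f:=((d -> Int) -> (Bool -> Bool))

Derivation:
step 1: unify e ~ (d -> c)  [subst: {-} | 1 pending]
  bind e := (d -> c)
step 2: unify ((d -> Int) -> (Bool -> Bool)) ~ f  [subst: {e:=(d -> c)} | 0 pending]
  bind f := ((d -> Int) -> (Bool -> Bool))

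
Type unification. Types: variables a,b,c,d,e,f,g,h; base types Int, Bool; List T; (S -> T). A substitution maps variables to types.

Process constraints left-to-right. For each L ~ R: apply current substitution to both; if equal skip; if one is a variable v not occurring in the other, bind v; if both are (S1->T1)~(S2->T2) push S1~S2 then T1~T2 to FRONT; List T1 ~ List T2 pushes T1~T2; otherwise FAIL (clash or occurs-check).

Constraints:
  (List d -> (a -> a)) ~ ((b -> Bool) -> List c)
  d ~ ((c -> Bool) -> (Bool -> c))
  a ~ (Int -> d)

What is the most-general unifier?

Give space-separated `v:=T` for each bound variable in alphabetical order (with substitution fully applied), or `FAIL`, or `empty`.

Answer: FAIL

Derivation:
step 1: unify (List d -> (a -> a)) ~ ((b -> Bool) -> List c)  [subst: {-} | 2 pending]
  -> decompose arrow: push List d~(b -> Bool), (a -> a)~List c
step 2: unify List d ~ (b -> Bool)  [subst: {-} | 3 pending]
  clash: List d vs (b -> Bool)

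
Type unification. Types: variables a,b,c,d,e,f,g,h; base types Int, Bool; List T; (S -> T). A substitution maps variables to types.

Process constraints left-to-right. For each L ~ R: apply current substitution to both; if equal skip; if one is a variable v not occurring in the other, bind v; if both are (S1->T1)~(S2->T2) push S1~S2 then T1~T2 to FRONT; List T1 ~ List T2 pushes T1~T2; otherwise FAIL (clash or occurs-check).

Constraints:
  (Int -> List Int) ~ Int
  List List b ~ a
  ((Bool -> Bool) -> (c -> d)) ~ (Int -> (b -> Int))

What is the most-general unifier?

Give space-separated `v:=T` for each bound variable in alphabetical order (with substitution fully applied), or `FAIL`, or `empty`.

step 1: unify (Int -> List Int) ~ Int  [subst: {-} | 2 pending]
  clash: (Int -> List Int) vs Int

Answer: FAIL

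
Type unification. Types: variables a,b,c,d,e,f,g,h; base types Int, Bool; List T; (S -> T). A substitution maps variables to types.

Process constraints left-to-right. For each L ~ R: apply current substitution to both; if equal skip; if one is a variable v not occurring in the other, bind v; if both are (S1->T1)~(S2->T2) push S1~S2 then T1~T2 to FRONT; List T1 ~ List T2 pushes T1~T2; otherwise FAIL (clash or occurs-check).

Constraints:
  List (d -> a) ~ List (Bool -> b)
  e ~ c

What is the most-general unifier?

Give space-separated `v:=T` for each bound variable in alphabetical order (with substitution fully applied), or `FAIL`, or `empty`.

step 1: unify List (d -> a) ~ List (Bool -> b)  [subst: {-} | 1 pending]
  -> decompose List: push (d -> a)~(Bool -> b)
step 2: unify (d -> a) ~ (Bool -> b)  [subst: {-} | 1 pending]
  -> decompose arrow: push d~Bool, a~b
step 3: unify d ~ Bool  [subst: {-} | 2 pending]
  bind d := Bool
step 4: unify a ~ b  [subst: {d:=Bool} | 1 pending]
  bind a := b
step 5: unify e ~ c  [subst: {d:=Bool, a:=b} | 0 pending]
  bind e := c

Answer: a:=b d:=Bool e:=c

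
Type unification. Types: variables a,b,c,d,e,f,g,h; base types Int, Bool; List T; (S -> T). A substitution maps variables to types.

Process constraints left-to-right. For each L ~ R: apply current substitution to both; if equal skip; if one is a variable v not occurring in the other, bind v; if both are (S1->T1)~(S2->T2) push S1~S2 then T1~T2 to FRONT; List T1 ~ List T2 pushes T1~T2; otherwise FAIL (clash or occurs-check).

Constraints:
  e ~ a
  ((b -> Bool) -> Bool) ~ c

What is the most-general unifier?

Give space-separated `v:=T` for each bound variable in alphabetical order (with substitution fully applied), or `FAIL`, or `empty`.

step 1: unify e ~ a  [subst: {-} | 1 pending]
  bind e := a
step 2: unify ((b -> Bool) -> Bool) ~ c  [subst: {e:=a} | 0 pending]
  bind c := ((b -> Bool) -> Bool)

Answer: c:=((b -> Bool) -> Bool) e:=a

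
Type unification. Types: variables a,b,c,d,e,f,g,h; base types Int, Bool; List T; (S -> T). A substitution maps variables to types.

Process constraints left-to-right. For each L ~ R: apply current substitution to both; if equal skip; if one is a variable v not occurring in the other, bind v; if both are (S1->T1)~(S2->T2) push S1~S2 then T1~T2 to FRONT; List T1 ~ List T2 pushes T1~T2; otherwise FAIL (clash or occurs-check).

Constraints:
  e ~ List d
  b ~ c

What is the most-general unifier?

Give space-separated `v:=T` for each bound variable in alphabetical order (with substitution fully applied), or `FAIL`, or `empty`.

Answer: b:=c e:=List d

Derivation:
step 1: unify e ~ List d  [subst: {-} | 1 pending]
  bind e := List d
step 2: unify b ~ c  [subst: {e:=List d} | 0 pending]
  bind b := c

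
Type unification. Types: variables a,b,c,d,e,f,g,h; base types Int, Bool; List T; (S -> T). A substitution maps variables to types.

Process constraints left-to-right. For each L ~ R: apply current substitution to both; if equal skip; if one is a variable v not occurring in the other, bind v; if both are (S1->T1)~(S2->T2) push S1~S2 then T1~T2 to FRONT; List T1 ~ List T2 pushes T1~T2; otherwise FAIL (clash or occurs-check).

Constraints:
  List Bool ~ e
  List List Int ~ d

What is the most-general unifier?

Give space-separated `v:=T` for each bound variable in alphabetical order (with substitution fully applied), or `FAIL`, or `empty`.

Answer: d:=List List Int e:=List Bool

Derivation:
step 1: unify List Bool ~ e  [subst: {-} | 1 pending]
  bind e := List Bool
step 2: unify List List Int ~ d  [subst: {e:=List Bool} | 0 pending]
  bind d := List List Int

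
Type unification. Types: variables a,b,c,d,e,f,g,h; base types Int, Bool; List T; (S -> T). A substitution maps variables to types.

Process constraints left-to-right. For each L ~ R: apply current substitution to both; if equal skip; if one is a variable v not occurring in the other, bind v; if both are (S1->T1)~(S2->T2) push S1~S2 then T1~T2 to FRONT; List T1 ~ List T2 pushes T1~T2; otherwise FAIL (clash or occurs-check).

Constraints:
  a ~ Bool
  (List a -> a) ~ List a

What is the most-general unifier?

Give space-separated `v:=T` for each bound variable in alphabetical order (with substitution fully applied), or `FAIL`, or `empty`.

Answer: FAIL

Derivation:
step 1: unify a ~ Bool  [subst: {-} | 1 pending]
  bind a := Bool
step 2: unify (List Bool -> Bool) ~ List Bool  [subst: {a:=Bool} | 0 pending]
  clash: (List Bool -> Bool) vs List Bool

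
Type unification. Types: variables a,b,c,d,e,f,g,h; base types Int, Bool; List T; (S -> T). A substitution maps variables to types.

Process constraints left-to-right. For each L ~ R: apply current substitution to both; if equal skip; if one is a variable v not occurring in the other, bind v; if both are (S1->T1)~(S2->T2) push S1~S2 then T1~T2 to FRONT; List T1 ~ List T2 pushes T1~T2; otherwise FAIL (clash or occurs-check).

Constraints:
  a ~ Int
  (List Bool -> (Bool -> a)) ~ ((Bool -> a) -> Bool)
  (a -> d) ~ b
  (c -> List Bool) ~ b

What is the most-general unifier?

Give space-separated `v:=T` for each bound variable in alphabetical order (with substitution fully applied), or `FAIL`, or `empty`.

Answer: FAIL

Derivation:
step 1: unify a ~ Int  [subst: {-} | 3 pending]
  bind a := Int
step 2: unify (List Bool -> (Bool -> Int)) ~ ((Bool -> Int) -> Bool)  [subst: {a:=Int} | 2 pending]
  -> decompose arrow: push List Bool~(Bool -> Int), (Bool -> Int)~Bool
step 3: unify List Bool ~ (Bool -> Int)  [subst: {a:=Int} | 3 pending]
  clash: List Bool vs (Bool -> Int)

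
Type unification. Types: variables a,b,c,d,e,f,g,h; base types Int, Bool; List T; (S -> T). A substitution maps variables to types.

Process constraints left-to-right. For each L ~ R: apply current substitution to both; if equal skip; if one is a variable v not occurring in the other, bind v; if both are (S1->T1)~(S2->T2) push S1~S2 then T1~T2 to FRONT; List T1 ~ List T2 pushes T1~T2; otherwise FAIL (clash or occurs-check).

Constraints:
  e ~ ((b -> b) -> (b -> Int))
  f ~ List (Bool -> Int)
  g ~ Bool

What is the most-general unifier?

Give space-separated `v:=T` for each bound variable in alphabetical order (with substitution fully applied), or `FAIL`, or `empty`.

step 1: unify e ~ ((b -> b) -> (b -> Int))  [subst: {-} | 2 pending]
  bind e := ((b -> b) -> (b -> Int))
step 2: unify f ~ List (Bool -> Int)  [subst: {e:=((b -> b) -> (b -> Int))} | 1 pending]
  bind f := List (Bool -> Int)
step 3: unify g ~ Bool  [subst: {e:=((b -> b) -> (b -> Int)), f:=List (Bool -> Int)} | 0 pending]
  bind g := Bool

Answer: e:=((b -> b) -> (b -> Int)) f:=List (Bool -> Int) g:=Bool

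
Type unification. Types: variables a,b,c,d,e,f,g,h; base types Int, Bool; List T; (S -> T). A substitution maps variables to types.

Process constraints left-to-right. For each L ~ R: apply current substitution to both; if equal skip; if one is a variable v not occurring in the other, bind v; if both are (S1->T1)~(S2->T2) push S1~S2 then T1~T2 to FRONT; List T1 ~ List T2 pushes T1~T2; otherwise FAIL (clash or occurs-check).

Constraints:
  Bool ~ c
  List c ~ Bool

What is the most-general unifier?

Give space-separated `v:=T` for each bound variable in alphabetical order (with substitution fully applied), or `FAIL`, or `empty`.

step 1: unify Bool ~ c  [subst: {-} | 1 pending]
  bind c := Bool
step 2: unify List Bool ~ Bool  [subst: {c:=Bool} | 0 pending]
  clash: List Bool vs Bool

Answer: FAIL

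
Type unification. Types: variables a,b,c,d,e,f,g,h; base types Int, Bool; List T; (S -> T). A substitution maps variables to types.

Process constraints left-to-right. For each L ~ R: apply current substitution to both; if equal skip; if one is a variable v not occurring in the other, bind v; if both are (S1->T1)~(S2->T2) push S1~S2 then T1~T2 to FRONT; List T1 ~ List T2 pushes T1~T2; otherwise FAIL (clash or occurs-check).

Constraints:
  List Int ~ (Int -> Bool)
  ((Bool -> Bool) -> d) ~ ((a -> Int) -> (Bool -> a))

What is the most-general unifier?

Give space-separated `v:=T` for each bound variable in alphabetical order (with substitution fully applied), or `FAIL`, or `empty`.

Answer: FAIL

Derivation:
step 1: unify List Int ~ (Int -> Bool)  [subst: {-} | 1 pending]
  clash: List Int vs (Int -> Bool)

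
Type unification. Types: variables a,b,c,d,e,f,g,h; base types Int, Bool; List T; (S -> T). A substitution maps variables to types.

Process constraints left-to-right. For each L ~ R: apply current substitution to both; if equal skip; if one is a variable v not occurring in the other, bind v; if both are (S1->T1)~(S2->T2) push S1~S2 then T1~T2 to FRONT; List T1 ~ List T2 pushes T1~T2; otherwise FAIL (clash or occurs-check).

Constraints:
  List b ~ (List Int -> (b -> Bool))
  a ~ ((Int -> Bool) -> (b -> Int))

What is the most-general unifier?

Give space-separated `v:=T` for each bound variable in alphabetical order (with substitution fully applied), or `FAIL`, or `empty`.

step 1: unify List b ~ (List Int -> (b -> Bool))  [subst: {-} | 1 pending]
  clash: List b vs (List Int -> (b -> Bool))

Answer: FAIL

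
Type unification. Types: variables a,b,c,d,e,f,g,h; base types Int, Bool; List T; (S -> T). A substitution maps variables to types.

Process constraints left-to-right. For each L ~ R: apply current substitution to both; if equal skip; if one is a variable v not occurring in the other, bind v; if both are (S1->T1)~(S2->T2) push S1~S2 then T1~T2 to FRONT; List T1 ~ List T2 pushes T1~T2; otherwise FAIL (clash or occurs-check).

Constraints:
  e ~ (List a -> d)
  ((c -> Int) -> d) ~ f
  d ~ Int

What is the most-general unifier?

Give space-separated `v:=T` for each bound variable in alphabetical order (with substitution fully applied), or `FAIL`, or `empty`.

Answer: d:=Int e:=(List a -> Int) f:=((c -> Int) -> Int)

Derivation:
step 1: unify e ~ (List a -> d)  [subst: {-} | 2 pending]
  bind e := (List a -> d)
step 2: unify ((c -> Int) -> d) ~ f  [subst: {e:=(List a -> d)} | 1 pending]
  bind f := ((c -> Int) -> d)
step 3: unify d ~ Int  [subst: {e:=(List a -> d), f:=((c -> Int) -> d)} | 0 pending]
  bind d := Int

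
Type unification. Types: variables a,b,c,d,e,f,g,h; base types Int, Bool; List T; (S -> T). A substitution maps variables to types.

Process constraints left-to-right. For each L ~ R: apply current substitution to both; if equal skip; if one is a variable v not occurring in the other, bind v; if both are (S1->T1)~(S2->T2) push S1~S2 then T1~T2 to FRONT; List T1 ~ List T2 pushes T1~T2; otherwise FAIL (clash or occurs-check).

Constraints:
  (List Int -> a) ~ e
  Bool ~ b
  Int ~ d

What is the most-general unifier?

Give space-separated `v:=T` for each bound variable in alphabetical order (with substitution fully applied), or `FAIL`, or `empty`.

step 1: unify (List Int -> a) ~ e  [subst: {-} | 2 pending]
  bind e := (List Int -> a)
step 2: unify Bool ~ b  [subst: {e:=(List Int -> a)} | 1 pending]
  bind b := Bool
step 3: unify Int ~ d  [subst: {e:=(List Int -> a), b:=Bool} | 0 pending]
  bind d := Int

Answer: b:=Bool d:=Int e:=(List Int -> a)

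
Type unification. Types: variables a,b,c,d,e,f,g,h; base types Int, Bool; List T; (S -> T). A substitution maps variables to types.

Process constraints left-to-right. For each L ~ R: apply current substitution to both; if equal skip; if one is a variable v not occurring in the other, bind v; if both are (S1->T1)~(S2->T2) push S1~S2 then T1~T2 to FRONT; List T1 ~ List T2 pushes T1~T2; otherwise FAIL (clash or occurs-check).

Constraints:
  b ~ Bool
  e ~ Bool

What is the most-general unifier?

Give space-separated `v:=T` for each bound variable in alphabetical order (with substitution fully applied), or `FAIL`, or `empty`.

step 1: unify b ~ Bool  [subst: {-} | 1 pending]
  bind b := Bool
step 2: unify e ~ Bool  [subst: {b:=Bool} | 0 pending]
  bind e := Bool

Answer: b:=Bool e:=Bool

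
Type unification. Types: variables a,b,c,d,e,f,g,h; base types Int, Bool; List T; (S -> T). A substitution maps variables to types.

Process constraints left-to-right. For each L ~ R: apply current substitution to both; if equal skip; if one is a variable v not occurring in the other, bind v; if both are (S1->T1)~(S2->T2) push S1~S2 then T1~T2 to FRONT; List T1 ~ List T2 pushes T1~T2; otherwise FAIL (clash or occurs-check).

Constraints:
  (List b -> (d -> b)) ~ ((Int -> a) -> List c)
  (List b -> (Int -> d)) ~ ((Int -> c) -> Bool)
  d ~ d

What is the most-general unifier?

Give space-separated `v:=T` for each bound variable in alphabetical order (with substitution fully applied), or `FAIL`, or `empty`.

Answer: FAIL

Derivation:
step 1: unify (List b -> (d -> b)) ~ ((Int -> a) -> List c)  [subst: {-} | 2 pending]
  -> decompose arrow: push List b~(Int -> a), (d -> b)~List c
step 2: unify List b ~ (Int -> a)  [subst: {-} | 3 pending]
  clash: List b vs (Int -> a)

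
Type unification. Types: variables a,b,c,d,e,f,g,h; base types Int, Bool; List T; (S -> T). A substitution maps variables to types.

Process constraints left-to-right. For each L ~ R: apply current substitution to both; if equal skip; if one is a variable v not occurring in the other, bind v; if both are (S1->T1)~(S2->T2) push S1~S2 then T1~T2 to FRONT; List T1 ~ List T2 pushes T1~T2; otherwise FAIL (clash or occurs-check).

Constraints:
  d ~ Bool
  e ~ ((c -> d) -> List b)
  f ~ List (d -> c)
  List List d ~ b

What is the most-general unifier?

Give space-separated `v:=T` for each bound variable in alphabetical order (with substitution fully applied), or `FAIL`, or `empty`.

step 1: unify d ~ Bool  [subst: {-} | 3 pending]
  bind d := Bool
step 2: unify e ~ ((c -> Bool) -> List b)  [subst: {d:=Bool} | 2 pending]
  bind e := ((c -> Bool) -> List b)
step 3: unify f ~ List (Bool -> c)  [subst: {d:=Bool, e:=((c -> Bool) -> List b)} | 1 pending]
  bind f := List (Bool -> c)
step 4: unify List List Bool ~ b  [subst: {d:=Bool, e:=((c -> Bool) -> List b), f:=List (Bool -> c)} | 0 pending]
  bind b := List List Bool

Answer: b:=List List Bool d:=Bool e:=((c -> Bool) -> List List List Bool) f:=List (Bool -> c)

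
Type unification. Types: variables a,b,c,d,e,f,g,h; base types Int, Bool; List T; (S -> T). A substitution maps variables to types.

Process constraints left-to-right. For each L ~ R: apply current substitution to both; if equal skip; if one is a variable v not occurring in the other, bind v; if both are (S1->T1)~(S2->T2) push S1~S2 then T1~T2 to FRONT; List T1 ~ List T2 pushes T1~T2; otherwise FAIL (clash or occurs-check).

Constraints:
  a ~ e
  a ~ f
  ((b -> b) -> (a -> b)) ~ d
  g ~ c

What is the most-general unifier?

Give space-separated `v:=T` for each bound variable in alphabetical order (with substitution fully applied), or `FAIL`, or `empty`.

Answer: a:=f d:=((b -> b) -> (f -> b)) e:=f g:=c

Derivation:
step 1: unify a ~ e  [subst: {-} | 3 pending]
  bind a := e
step 2: unify e ~ f  [subst: {a:=e} | 2 pending]
  bind e := f
step 3: unify ((b -> b) -> (f -> b)) ~ d  [subst: {a:=e, e:=f} | 1 pending]
  bind d := ((b -> b) -> (f -> b))
step 4: unify g ~ c  [subst: {a:=e, e:=f, d:=((b -> b) -> (f -> b))} | 0 pending]
  bind g := c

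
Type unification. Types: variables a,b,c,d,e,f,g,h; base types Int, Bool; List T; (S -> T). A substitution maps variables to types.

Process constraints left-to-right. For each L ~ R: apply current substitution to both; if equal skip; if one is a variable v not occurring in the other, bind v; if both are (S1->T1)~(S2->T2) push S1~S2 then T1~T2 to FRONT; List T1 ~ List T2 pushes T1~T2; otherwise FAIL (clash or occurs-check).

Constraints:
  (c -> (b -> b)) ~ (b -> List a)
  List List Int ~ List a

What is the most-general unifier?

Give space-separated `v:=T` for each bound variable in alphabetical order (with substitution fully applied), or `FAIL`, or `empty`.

Answer: FAIL

Derivation:
step 1: unify (c -> (b -> b)) ~ (b -> List a)  [subst: {-} | 1 pending]
  -> decompose arrow: push c~b, (b -> b)~List a
step 2: unify c ~ b  [subst: {-} | 2 pending]
  bind c := b
step 3: unify (b -> b) ~ List a  [subst: {c:=b} | 1 pending]
  clash: (b -> b) vs List a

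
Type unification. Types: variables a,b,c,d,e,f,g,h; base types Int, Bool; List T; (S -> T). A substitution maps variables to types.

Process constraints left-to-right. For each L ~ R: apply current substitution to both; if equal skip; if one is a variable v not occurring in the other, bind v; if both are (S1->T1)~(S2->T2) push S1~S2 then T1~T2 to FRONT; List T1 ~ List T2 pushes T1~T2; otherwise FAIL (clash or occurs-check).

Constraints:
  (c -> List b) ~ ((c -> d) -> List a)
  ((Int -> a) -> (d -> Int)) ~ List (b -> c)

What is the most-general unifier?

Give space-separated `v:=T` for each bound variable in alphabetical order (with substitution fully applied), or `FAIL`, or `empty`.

Answer: FAIL

Derivation:
step 1: unify (c -> List b) ~ ((c -> d) -> List a)  [subst: {-} | 1 pending]
  -> decompose arrow: push c~(c -> d), List b~List a
step 2: unify c ~ (c -> d)  [subst: {-} | 2 pending]
  occurs-check fail: c in (c -> d)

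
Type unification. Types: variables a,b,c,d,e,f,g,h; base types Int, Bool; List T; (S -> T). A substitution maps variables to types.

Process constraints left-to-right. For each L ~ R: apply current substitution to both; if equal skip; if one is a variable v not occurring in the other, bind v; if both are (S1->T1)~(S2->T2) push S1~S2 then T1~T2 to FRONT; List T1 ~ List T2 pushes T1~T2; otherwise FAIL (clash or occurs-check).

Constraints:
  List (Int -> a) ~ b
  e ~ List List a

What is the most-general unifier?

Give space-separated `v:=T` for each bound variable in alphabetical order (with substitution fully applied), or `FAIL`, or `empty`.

step 1: unify List (Int -> a) ~ b  [subst: {-} | 1 pending]
  bind b := List (Int -> a)
step 2: unify e ~ List List a  [subst: {b:=List (Int -> a)} | 0 pending]
  bind e := List List a

Answer: b:=List (Int -> a) e:=List List a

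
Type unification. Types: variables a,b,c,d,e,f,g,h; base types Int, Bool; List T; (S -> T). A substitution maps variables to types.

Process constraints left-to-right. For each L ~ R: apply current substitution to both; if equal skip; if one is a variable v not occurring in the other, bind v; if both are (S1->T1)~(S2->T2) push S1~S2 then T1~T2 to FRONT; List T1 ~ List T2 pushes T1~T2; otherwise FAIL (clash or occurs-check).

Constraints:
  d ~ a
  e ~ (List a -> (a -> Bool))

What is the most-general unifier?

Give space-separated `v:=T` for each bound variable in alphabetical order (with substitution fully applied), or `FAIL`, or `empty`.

Answer: d:=a e:=(List a -> (a -> Bool))

Derivation:
step 1: unify d ~ a  [subst: {-} | 1 pending]
  bind d := a
step 2: unify e ~ (List a -> (a -> Bool))  [subst: {d:=a} | 0 pending]
  bind e := (List a -> (a -> Bool))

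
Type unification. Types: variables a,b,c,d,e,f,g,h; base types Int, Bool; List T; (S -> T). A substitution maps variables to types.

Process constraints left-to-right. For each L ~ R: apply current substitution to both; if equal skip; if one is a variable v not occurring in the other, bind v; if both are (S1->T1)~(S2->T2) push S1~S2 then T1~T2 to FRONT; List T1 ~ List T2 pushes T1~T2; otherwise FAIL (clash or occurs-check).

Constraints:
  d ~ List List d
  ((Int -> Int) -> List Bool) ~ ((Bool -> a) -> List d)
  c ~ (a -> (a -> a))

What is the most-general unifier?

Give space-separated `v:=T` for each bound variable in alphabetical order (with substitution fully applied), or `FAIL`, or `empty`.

Answer: FAIL

Derivation:
step 1: unify d ~ List List d  [subst: {-} | 2 pending]
  occurs-check fail: d in List List d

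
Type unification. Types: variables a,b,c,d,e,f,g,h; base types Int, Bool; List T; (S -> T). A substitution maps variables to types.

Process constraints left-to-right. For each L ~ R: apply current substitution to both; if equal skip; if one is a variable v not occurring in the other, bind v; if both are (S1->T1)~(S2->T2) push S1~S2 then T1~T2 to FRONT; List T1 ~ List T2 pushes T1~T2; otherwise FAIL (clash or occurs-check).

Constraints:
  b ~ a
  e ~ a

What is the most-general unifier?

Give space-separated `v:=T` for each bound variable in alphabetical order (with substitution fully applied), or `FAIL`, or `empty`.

step 1: unify b ~ a  [subst: {-} | 1 pending]
  bind b := a
step 2: unify e ~ a  [subst: {b:=a} | 0 pending]
  bind e := a

Answer: b:=a e:=a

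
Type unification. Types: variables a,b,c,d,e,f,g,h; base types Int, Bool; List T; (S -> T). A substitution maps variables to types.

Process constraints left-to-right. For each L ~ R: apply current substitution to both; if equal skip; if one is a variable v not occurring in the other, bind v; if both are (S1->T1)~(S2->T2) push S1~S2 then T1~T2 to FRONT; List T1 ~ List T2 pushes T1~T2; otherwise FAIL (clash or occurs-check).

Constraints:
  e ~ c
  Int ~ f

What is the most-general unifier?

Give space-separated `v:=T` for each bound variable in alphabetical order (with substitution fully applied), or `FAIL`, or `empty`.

step 1: unify e ~ c  [subst: {-} | 1 pending]
  bind e := c
step 2: unify Int ~ f  [subst: {e:=c} | 0 pending]
  bind f := Int

Answer: e:=c f:=Int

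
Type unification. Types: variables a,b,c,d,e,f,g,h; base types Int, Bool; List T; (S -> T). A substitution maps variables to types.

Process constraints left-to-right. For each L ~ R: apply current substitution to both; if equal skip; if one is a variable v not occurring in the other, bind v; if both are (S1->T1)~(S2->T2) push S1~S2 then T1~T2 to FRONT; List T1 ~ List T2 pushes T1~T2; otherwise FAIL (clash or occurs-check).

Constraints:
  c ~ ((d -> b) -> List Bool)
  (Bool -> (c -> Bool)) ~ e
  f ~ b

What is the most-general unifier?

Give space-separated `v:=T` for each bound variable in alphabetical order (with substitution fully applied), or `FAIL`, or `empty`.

step 1: unify c ~ ((d -> b) -> List Bool)  [subst: {-} | 2 pending]
  bind c := ((d -> b) -> List Bool)
step 2: unify (Bool -> (((d -> b) -> List Bool) -> Bool)) ~ e  [subst: {c:=((d -> b) -> List Bool)} | 1 pending]
  bind e := (Bool -> (((d -> b) -> List Bool) -> Bool))
step 3: unify f ~ b  [subst: {c:=((d -> b) -> List Bool), e:=(Bool -> (((d -> b) -> List Bool) -> Bool))} | 0 pending]
  bind f := b

Answer: c:=((d -> b) -> List Bool) e:=(Bool -> (((d -> b) -> List Bool) -> Bool)) f:=b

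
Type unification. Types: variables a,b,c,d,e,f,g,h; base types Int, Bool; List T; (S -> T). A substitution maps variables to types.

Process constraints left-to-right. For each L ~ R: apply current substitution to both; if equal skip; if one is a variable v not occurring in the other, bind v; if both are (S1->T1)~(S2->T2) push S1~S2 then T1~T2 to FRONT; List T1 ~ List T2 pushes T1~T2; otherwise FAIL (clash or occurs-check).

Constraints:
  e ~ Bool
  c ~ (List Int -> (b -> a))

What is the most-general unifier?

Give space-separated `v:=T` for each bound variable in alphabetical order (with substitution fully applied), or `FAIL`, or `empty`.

Answer: c:=(List Int -> (b -> a)) e:=Bool

Derivation:
step 1: unify e ~ Bool  [subst: {-} | 1 pending]
  bind e := Bool
step 2: unify c ~ (List Int -> (b -> a))  [subst: {e:=Bool} | 0 pending]
  bind c := (List Int -> (b -> a))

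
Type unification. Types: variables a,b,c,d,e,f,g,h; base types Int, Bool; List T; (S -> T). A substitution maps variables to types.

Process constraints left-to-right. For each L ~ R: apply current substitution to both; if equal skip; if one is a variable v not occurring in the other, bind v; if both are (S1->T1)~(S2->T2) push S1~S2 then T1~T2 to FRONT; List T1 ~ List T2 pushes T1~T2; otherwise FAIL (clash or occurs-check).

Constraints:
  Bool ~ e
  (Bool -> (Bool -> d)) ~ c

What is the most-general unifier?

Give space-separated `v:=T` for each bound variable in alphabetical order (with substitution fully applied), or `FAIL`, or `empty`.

Answer: c:=(Bool -> (Bool -> d)) e:=Bool

Derivation:
step 1: unify Bool ~ e  [subst: {-} | 1 pending]
  bind e := Bool
step 2: unify (Bool -> (Bool -> d)) ~ c  [subst: {e:=Bool} | 0 pending]
  bind c := (Bool -> (Bool -> d))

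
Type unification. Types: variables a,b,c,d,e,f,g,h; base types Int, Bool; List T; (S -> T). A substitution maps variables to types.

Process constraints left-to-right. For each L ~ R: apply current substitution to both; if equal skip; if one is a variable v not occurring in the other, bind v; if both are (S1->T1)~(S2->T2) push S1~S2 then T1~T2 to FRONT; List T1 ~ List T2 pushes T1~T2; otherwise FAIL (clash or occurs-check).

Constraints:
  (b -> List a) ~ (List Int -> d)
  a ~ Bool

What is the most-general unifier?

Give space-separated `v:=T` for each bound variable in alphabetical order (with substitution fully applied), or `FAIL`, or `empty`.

Answer: a:=Bool b:=List Int d:=List Bool

Derivation:
step 1: unify (b -> List a) ~ (List Int -> d)  [subst: {-} | 1 pending]
  -> decompose arrow: push b~List Int, List a~d
step 2: unify b ~ List Int  [subst: {-} | 2 pending]
  bind b := List Int
step 3: unify List a ~ d  [subst: {b:=List Int} | 1 pending]
  bind d := List a
step 4: unify a ~ Bool  [subst: {b:=List Int, d:=List a} | 0 pending]
  bind a := Bool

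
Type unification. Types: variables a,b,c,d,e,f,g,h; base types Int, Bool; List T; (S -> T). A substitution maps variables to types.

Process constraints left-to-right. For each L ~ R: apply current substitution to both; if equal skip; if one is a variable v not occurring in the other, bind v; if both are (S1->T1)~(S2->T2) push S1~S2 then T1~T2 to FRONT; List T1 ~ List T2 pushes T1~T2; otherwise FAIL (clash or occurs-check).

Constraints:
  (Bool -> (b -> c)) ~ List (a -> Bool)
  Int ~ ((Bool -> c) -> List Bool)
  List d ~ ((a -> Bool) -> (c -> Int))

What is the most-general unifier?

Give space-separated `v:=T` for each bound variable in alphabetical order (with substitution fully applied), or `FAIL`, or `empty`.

Answer: FAIL

Derivation:
step 1: unify (Bool -> (b -> c)) ~ List (a -> Bool)  [subst: {-} | 2 pending]
  clash: (Bool -> (b -> c)) vs List (a -> Bool)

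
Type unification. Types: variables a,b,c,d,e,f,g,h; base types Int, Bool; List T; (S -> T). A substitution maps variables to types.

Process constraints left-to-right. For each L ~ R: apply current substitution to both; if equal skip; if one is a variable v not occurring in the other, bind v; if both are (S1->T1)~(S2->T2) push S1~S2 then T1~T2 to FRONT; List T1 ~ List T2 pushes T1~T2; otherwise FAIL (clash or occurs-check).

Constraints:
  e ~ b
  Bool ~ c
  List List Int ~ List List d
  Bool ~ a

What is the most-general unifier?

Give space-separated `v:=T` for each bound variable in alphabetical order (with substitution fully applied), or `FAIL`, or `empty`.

Answer: a:=Bool c:=Bool d:=Int e:=b

Derivation:
step 1: unify e ~ b  [subst: {-} | 3 pending]
  bind e := b
step 2: unify Bool ~ c  [subst: {e:=b} | 2 pending]
  bind c := Bool
step 3: unify List List Int ~ List List d  [subst: {e:=b, c:=Bool} | 1 pending]
  -> decompose List: push List Int~List d
step 4: unify List Int ~ List d  [subst: {e:=b, c:=Bool} | 1 pending]
  -> decompose List: push Int~d
step 5: unify Int ~ d  [subst: {e:=b, c:=Bool} | 1 pending]
  bind d := Int
step 6: unify Bool ~ a  [subst: {e:=b, c:=Bool, d:=Int} | 0 pending]
  bind a := Bool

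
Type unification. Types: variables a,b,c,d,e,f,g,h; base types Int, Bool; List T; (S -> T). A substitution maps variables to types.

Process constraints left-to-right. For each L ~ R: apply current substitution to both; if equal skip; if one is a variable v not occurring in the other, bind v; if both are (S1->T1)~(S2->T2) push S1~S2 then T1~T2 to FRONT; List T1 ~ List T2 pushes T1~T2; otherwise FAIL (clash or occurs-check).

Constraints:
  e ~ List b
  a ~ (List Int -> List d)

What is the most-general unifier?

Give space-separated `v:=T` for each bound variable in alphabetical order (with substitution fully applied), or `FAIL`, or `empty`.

Answer: a:=(List Int -> List d) e:=List b

Derivation:
step 1: unify e ~ List b  [subst: {-} | 1 pending]
  bind e := List b
step 2: unify a ~ (List Int -> List d)  [subst: {e:=List b} | 0 pending]
  bind a := (List Int -> List d)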